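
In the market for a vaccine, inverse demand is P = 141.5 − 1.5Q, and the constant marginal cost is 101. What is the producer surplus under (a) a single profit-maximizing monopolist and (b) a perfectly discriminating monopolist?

Monopoly: PS = 273.375; Perfect PD: PS = 546.75

Monopoly sets MR = MC: 141.5 − 3Q = 101 ⇒ Q = 13.5, P = 141.5 − 1.5·13.5 = 121.25.
PS = (121.25 − 101)·13.5 = 273.375.
With perfect price discrimination, output is the efficient level Q = 27 (where demand meets MC), but every buyer pays their willingness to pay: CS = 0 and PS = total surplus.
PS = ½·(141.5 − 101)·27 = 546.75.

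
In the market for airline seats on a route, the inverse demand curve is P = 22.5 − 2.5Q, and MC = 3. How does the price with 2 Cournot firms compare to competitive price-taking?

In a 2-firm Cournot equilibrium, symmetry and the first-order condition give q = (22.5 − 3)/(7.5) = 2.6. So Q = 5.2 and P = 9.5.
Perfect competition: P = MC = 3, so 22.5 − 2.5Q = 3 and Q = 7.8.

Cournot: P = 9.5; Competition: P = 3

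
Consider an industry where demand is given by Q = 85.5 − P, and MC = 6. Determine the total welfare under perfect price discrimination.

TS = 3160.125

Inverting demand: P = 85.5 − Q.
With perfect price discrimination, output is the efficient level Q = 79.5 (where demand meets MC), but every buyer pays their willingness to pay: CS = 0 and PS = total surplus.
TS = 3160.125 (equal to competitive TS).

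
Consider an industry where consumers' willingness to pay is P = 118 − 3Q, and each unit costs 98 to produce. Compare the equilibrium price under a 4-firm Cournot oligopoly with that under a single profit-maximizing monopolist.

Cournot: P = 102; Monopoly: P = 108

Cournot with 4 identical firms: the symmetric best-response condition is 118 − 15q = 98. Each firm produces q = 4/3, total output Q = 16/3, price P = 102.
A monopolist chooses Q where MR = MC. MR = 118 − 6Q; setting this equal to 98 gives Q = 10/3 and P = 108.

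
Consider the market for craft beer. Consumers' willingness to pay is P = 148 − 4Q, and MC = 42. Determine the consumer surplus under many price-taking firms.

CS = 1404.5

Perfect competition: P = MC = 42, so 148 − 4Q = 42 and Q = 26.5.
CS = ½·(148 − 42)·26.5 = 1404.5.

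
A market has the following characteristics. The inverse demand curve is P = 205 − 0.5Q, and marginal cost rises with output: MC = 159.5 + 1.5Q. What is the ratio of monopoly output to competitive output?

The monopolist equates marginal revenue to marginal cost: 205 − Q = 159.5 + 1.5Q, so Q = 18.2. From demand, P = 195.9.
Competitive equilibrium sets price equal to marginal cost: 205 − 0.5Q = 159.5 + 1.5Q, so Q = 22.75 and P = 193.625.
Ratio Q_m/Q_c = 18.2/22.75 = 0.8.

Q_m/Q_c = 0.8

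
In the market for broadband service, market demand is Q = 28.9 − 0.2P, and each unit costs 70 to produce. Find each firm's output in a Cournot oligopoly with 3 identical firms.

q_i = 3.725

Inverting demand: P = 144.5 − 5Q.
With 3 symmetric Cournot firms, each firm's FOC gives 144.5 − 20q = 70, so q = 3.725, Q = 3·3.725 = 11.175, and P = 88.625.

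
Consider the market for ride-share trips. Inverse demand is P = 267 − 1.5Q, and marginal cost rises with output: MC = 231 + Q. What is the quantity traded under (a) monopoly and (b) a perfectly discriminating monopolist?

Monopoly: Q = 9; Perfect PD: Q = 14.4

Monopoly sets MR = MC: 267 − 3Q = 231 + Q ⇒ Q = 9, P = 267 − 1.5·9 = 253.5.
Under first-degree price discrimination the firm charges each unit its demand price and produces up to where P = MC, i.e. Q = 14.4. Consumer surplus is zero; producer surplus equals total surplus.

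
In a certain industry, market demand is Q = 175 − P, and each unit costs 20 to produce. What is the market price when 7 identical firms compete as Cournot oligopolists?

P = 39.375

Inverting demand: P = 175 − Q.
In a 7-firm Cournot equilibrium, symmetry and the first-order condition give q = (175 − 20)/(8) = 19.375. So Q = 135.625 and P = 39.375.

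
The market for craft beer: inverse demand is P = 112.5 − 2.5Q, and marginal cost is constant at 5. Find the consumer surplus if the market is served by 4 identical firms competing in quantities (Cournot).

CS = 1479.2

With 4 symmetric Cournot firms, each firm's FOC gives 112.5 − 12.5q = 5, so q = 8.6, Q = 4·8.6 = 34.4, and P = 26.5.
CS = ½·(112.5 − 26.5)·34.4 = 1479.2.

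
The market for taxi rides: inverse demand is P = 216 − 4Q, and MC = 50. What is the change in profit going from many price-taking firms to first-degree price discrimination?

Profit rises by 3444.5

Perfect competition: P = MC = 50, so 216 − 4Q = 50 and Q = 41.5.
Profit = (50 − 50)·41.5 = 0.
Under first-degree price discrimination the firm charges each unit its demand price and produces up to where P = MC, i.e. Q = 41.5. Consumer surplus is zero; producer surplus equals total surplus.
PS equals the full surplus area, 3444.5. Profit = 3444.5 = 3444.5.
Change in profit: 3444.5 − 0 = 3444.5.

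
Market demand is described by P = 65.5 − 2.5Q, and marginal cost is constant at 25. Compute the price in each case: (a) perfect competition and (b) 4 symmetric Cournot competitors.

Competitive firms price at marginal cost: P = 25, giving Q = 16.2.
With 4 symmetric Cournot firms, each firm's FOC gives 65.5 − 12.5q = 25, so q = 3.24, Q = 4·3.24 = 12.96, and P = 33.1.

Competition: P = 25; Cournot: P = 33.1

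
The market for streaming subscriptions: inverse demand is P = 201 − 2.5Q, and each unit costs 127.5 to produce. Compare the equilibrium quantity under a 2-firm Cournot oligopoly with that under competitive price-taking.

Cournot with 2 identical firms: the symmetric best-response condition is 201 − 7.5q = 127.5. Each firm produces q = 9.8, total output Q = 19.6, price P = 152.
Perfect competition: P = MC = 127.5, so 201 − 2.5Q = 127.5 and Q = 29.4.

Cournot: Q = 19.6; Competition: Q = 29.4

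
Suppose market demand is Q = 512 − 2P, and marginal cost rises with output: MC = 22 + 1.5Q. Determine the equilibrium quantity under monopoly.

Inverting demand: P = 256 − 0.5Q.
The monopolist equates marginal revenue to marginal cost: 256 − Q = 22 + 1.5Q, so Q = 93.6. From demand, P = 209.2.

Q = 93.6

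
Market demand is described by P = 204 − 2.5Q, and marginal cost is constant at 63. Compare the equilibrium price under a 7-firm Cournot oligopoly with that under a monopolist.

Cournot: P = 80.625; Monopoly: P = 133.5

In a 7-firm Cournot equilibrium, symmetry and the first-order condition give q = (204 − 63)/(20) = 7.05. So Q = 49.35 and P = 80.625.
The monopolist equates marginal revenue to marginal cost: 204 − 5Q = 63, so Q = 28.2. From demand, P = 133.5.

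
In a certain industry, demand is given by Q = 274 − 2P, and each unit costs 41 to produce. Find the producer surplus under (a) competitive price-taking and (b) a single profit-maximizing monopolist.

Competition: PS = 0; Monopoly: PS = 4608

Inverting demand: P = 137 − 0.5Q.
Competitive firms price at marginal cost: P = 41, giving Q = 192.
PS = (41 − 41)·192 = 0.
The monopolist equates marginal revenue to marginal cost: 137 − Q = 41, so Q = 96. From demand, P = 89.
PS = (89 − 41)·96 = 4608.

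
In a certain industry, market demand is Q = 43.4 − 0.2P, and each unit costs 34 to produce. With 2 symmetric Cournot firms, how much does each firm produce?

q_i = 12.2

Inverting demand: P = 217 − 5Q.
In a 2-firm Cournot equilibrium, symmetry and the first-order condition give q = (217 − 34)/(15) = 12.2. So Q = 24.4 and P = 95.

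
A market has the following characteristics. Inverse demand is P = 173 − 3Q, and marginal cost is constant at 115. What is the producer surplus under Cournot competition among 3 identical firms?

PS = 210.25

In a 3-firm Cournot equilibrium, symmetry and the first-order condition give q = (173 − 115)/(12) = 29/6. So Q = 14.5 and P = 129.5.
PS = (129.5 − 115)·14.5 = 210.25.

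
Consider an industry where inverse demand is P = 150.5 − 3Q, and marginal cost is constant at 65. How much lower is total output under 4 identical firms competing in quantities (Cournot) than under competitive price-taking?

Total output falls by 5.7

Competitive firms price at marginal cost: P = 65, giving Q = 28.5.
In a 4-firm Cournot equilibrium, symmetry and the first-order condition give q = (150.5 − 65)/(15) = 5.7. So Q = 22.8 and P = 82.1.
Change in total output: 22.8 − 28.5 = −5.7.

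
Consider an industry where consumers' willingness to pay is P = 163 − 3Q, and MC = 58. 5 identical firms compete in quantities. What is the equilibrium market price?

In a 5-firm Cournot equilibrium, symmetry and the first-order condition give q = (163 − 58)/(18) = 35/6. So Q = 175/6 and P = 75.5.

P = 75.5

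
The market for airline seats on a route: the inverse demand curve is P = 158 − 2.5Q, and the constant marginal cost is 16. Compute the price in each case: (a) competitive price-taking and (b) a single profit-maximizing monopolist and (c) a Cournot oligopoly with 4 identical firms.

Under competition P = MC = 16, so Q = (158 − 16)/2.5 = 56.8.
The monopolist equates marginal revenue to marginal cost: 158 − 5Q = 16, so Q = 28.4. From demand, P = 87.
With 4 symmetric Cournot firms, each firm's FOC gives 158 − 12.5q = 16, so q = 11.36, Q = 4·11.36 = 45.44, and P = 44.4.

Competition: P = 16; Monopoly: P = 87; Cournot: P = 44.4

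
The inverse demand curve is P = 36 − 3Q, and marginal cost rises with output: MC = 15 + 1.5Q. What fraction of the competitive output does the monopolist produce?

A monopolist chooses Q where MR = MC. MR = 36 − 6Q; setting this equal to 15 + 1.5Q gives Q = 2.8 and P = 27.6.
Competitive equilibrium sets price equal to marginal cost: 36 − 3Q = 15 + 1.5Q, so Q = 14/3 and P = 22.
Ratio Q_m/Q_c = 2.8/(14/3) = 0.6.

Q_m/Q_c = 0.6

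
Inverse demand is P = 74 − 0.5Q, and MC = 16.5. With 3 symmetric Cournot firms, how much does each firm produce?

With 3 symmetric Cournot firms, each firm's FOC gives 74 − 2q = 16.5, so q = 28.75, Q = 3·28.75 = 86.25, and P = 30.875.

q_i = 28.75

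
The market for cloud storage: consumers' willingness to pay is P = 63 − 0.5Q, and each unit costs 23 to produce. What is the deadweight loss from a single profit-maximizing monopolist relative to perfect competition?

DWL = 400

Competitive firms price at marginal cost: P = 23, giving Q = 80.
Monopoly sets MR = MC: 63 − Q = 23 ⇒ Q = 40, P = 63 − 0.5·40 = 43.
DWL is the triangle between Q = 40 and Q = 80: ½·(80 − 40)·(43 − 23) = 400.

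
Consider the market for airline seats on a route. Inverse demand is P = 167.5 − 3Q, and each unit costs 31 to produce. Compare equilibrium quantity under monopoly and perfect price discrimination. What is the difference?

The monopolist equates marginal revenue to marginal cost: 167.5 − 6Q = 31, so Q = 22.75. From demand, P = 99.25.
With perfect price discrimination, output is the efficient level Q = 45.5 (where demand meets MC), but every buyer pays their willingness to pay: CS = 0 and PS = total surplus.
Change in equilibrium quantity: 45.5 − 22.75 = 22.75.

Equilibrium quantity rises by 22.75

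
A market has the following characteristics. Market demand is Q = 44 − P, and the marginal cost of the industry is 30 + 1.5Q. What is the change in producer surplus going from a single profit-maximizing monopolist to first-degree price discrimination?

Producer surplus rises by 11.2

Inverting demand: P = 44 − Q.
The monopolist equates marginal revenue to marginal cost: 44 − 2Q = 30 + 1.5Q, so Q = 4. From demand, P = 40.
PS = P·Q − VC(Q) = 40·4 − (30·4 + ½·1.5·4²) = 28.
With perfect price discrimination, output is the efficient level Q = 5.6 (where demand meets MC), but every buyer pays their willingness to pay: CS = 0 and PS = total surplus.
PS = ½·(44 − 30)·5.6 = 39.2.
Change in producer surplus: 39.2 − 28 = 11.2.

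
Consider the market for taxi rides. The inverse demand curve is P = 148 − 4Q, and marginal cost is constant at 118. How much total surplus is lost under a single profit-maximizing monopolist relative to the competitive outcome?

Under competition P = MC = 118, so Q = (148 − 118)/4 = 7.5.
The monopolist equates marginal revenue to marginal cost: 148 − 8Q = 118, so Q = 3.75. From demand, P = 133.
DWL is the triangle between Q = 3.75 and Q = 7.5: ½·(7.5 − 3.75)·(133 − 118) = 28.125.

DWL = 28.125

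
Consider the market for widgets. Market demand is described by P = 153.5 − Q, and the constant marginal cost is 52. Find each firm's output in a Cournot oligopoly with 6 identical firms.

With 6 symmetric Cournot firms, each firm's FOC gives 153.5 − 7q = 52, so q = 14.5, Q = 6·14.5 = 87, and P = 66.5.

q_i = 14.5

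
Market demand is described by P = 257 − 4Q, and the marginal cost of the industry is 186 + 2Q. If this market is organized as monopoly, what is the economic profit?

Profit = 252.05

A monopolist chooses Q where MR = MC. MR = 257 − 8Q; setting this equal to 186 + 2Q gives Q = 7.1 and P = 228.6.
Profit = 228.6·7.1 − (186·7.1 + ½·2·7.1²) = 252.05.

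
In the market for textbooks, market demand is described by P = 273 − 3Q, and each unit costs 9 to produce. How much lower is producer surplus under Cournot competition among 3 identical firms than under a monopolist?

A monopolist chooses Q where MR = MC. MR = 273 − 6Q; setting this equal to 9 gives Q = 44 and P = 141.
PS = (141 − 9)·44 = 5808.
Cournot with 3 identical firms: the symmetric best-response condition is 273 − 12q = 9. Each firm produces q = 22, total output Q = 66, price P = 75.
PS = (75 − 9)·66 = 4356.
Change in producer surplus: 4356 − 5808 = −1452.

PS falls by 1452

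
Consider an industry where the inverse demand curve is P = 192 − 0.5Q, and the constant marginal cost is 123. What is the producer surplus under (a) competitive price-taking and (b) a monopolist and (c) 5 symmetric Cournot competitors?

Competition: PS = 0; Monopoly: PS = 2380.5; Cournot: PS = 1322.5

Competitive firms price at marginal cost: P = 123, giving Q = 138.
PS = (123 − 123)·138 = 0.
A monopolist chooses Q where MR = MC. MR = 192 − Q; setting this equal to 123 gives Q = 69 and P = 157.5.
PS = (157.5 − 123)·69 = 2380.5.
In a 5-firm Cournot equilibrium, symmetry and the first-order condition give q = (192 − 123)/(3) = 23. So Q = 115 and P = 134.5.
PS = (134.5 − 123)·115 = 1322.5.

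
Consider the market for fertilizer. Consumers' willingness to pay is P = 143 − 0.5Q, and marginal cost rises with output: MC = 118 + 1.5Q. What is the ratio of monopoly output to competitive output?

Q_m/Q_c = 0.8

The monopolist equates marginal revenue to marginal cost: 143 − Q = 118 + 1.5Q, so Q = 10. From demand, P = 138.
Competitive equilibrium sets price equal to marginal cost: 143 − 0.5Q = 118 + 1.5Q, so Q = 12.5 and P = 136.75.
Ratio Q_m/Q_c = 10/12.5 = 0.8.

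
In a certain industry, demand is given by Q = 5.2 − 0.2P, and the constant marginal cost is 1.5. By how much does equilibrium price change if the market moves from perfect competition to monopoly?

Inverting demand: P = 26 − 5Q.
Competitive firms price at marginal cost: P = 1.5, giving Q = 4.9.
A monopolist chooses Q where MR = MC. MR = 26 − 10Q; setting this equal to 1.5 gives Q = 2.45 and P = 13.75.
Change in equilibrium price: 13.75 − 1.5 = 12.25.

P rises by 12.25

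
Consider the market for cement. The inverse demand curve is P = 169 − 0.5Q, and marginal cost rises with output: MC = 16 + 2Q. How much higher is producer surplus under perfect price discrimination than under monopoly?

The monopolist equates marginal revenue to marginal cost: 169 − Q = 16 + 2Q, so Q = 51. From demand, P = 143.5.
PS = P·Q − VC(Q) = 143.5·51 − (16·51 + ½·2·51²) = 3901.5.
A perfectly discriminating monopolist sells every unit with P(Q) ≥ MC(Q), so output equals the competitive quantity Q = 61.2. Each buyer pays their reservation price, so CS = 0 and the firm captures all surplus.
PS = ½·(169 − 16)·61.2 = 4681.8.
Change in producer surplus: 4681.8 − 3901.5 = 780.3.

PS rises by 780.3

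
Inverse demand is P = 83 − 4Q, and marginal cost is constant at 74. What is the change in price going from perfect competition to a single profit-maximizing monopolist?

P rises by 4.5

Perfect competition: P = MC = 74, so 83 − 4Q = 74 and Q = 2.25.
A monopolist chooses Q where MR = MC. MR = 83 − 8Q; setting this equal to 74 gives Q = 1.125 and P = 78.5.
Change in price: 78.5 − 74 = 4.5.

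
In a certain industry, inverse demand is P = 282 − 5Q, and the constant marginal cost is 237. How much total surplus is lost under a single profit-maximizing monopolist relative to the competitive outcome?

DWL = 50.625

Competitive firms price at marginal cost: P = 237, giving Q = 9.
Monopoly sets MR = MC: 282 − 10Q = 237 ⇒ Q = 4.5, P = 282 − 5·4.5 = 259.5.
DWL is the triangle between Q = 4.5 and Q = 9: ½·(9 − 4.5)·(259.5 − 237) = 50.625.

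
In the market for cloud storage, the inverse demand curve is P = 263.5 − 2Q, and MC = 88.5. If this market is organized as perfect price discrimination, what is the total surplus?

TS = 7656.25

Under first-degree price discrimination the firm charges each unit its demand price and produces up to where P = MC, i.e. Q = 87.5. Consumer surplus is zero; producer surplus equals total surplus.
TS = 7656.25 (equal to competitive TS).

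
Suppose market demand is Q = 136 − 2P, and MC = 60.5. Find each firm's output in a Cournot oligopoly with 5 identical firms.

q_i = 2.5

Inverting demand: P = 68 − 0.5Q.
Cournot with 5 identical firms: the symmetric best-response condition is 68 − 3q = 60.5. Each firm produces q = 2.5, total output Q = 12.5, price P = 61.75.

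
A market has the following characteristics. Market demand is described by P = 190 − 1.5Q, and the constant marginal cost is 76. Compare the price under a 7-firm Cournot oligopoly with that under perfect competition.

With 7 symmetric Cournot firms, each firm's FOC gives 190 − 12q = 76, so q = 9.5, Q = 7·9.5 = 66.5, and P = 90.25.
Competitive firms price at marginal cost: P = 76, giving Q = 76.

Cournot: P = 90.25; Competition: P = 76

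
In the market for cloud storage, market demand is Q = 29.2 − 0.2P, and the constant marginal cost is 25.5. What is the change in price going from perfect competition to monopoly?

P rises by 60.25

Inverting demand: P = 146 − 5Q.
Under competition P = MC = 25.5, so Q = (146 − 25.5)/5 = 24.1.
Monopoly sets MR = MC: 146 − 10Q = 25.5 ⇒ Q = 12.05, P = 146 − 5·12.05 = 85.75.
Change in price: 85.75 − 25.5 = 60.25.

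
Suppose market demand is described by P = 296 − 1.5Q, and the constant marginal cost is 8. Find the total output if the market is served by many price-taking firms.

Q = 192

Perfect competition: P = MC = 8, so 296 − 1.5Q = 8 and Q = 192.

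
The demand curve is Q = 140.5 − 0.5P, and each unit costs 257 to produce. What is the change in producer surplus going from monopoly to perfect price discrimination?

PS rises by 72

Inverting demand: P = 281 − 2Q.
Monopoly sets MR = MC: 281 − 4Q = 257 ⇒ Q = 6, P = 281 − 2·6 = 269.
PS = (269 − 257)·6 = 72.
Under first-degree price discrimination the firm charges each unit its demand price and produces up to where P = MC, i.e. Q = 12. Consumer surplus is zero; producer surplus equals total surplus.
PS = ½·(281 − 257)·12 = 144.
Change in producer surplus: 144 − 72 = 72.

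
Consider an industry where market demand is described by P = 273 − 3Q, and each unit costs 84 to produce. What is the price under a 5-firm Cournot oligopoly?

Cournot with 5 identical firms: the symmetric best-response condition is 273 − 18q = 84. Each firm produces q = 10.5, total output Q = 52.5, price P = 115.5.

P = 115.5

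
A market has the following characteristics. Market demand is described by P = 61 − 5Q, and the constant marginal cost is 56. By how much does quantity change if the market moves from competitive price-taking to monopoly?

Under competition P = MC = 56, so Q = (61 − 56)/5 = 1.
A monopolist chooses Q where MR = MC. MR = 61 − 10Q; setting this equal to 56 gives Q = 0.5 and P = 58.5.
Change in quantity: 0.5 − 1 = −0.5.

Q falls by 0.5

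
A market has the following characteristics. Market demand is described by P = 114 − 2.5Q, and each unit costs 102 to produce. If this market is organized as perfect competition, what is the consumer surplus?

Perfect competition: P = MC = 102, so 114 − 2.5Q = 102 and Q = 4.8.
CS = ½·(114 − 102)·4.8 = 28.8.

CS = 28.8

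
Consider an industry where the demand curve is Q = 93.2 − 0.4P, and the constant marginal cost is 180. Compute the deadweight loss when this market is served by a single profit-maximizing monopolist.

Inverting demand: P = 233 − 2.5Q.
Perfect competition: P = MC = 180, so 233 − 2.5Q = 180 and Q = 21.2.
The monopolist equates marginal revenue to marginal cost: 233 − 5Q = 180, so Q = 10.6. From demand, P = 206.5.
DWL is the triangle between Q = 10.6 and Q = 21.2: ½·(21.2 − 10.6)·(206.5 − 180) = 140.45.

DWL = 140.45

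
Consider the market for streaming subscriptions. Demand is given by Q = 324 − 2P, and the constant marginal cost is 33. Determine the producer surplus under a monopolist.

Inverting demand: P = 162 − 0.5Q.
The monopolist equates marginal revenue to marginal cost: 162 − Q = 33, so Q = 129. From demand, P = 97.5.
PS = (97.5 − 33)·129 = 8320.5.

PS = 8320.5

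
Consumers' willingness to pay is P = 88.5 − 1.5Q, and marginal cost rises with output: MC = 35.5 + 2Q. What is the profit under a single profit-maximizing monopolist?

Profit = 280.9

A monopolist chooses Q where MR = MC. MR = 88.5 − 3Q; setting this equal to 35.5 + 2Q gives Q = 10.6 and P = 72.6.
Profit = 72.6·10.6 − (35.5·10.6 + ½·2·10.6²) = 280.9.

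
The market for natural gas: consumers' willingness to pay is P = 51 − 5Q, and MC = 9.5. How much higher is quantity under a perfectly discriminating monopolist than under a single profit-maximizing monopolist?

Q rises by 4.15

The monopolist equates marginal revenue to marginal cost: 51 − 10Q = 9.5, so Q = 4.15. From demand, P = 30.25.
With perfect price discrimination, output is the efficient level Q = 8.3 (where demand meets MC), but every buyer pays their willingness to pay: CS = 0 and PS = total surplus.
Change in quantity: 8.3 − 4.15 = 4.15.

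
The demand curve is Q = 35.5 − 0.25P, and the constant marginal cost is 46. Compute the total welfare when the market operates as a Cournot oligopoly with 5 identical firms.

TS = 1120

Inverting demand: P = 142 − 4Q.
Cournot with 5 identical firms: the symmetric best-response condition is 142 − 24q = 46. Each firm produces q = 4, total output Q = 20, price P = 62.
CS = ½·(142 − 62)·20 = 800; PS = (62 − 46)·20 = 320; TS = 1120.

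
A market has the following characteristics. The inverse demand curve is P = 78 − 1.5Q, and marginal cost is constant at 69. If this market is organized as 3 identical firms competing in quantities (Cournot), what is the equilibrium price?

With 3 symmetric Cournot firms, each firm's FOC gives 78 − 6q = 69, so q = 1.5, Q = 3·1.5 = 4.5, and P = 71.25.

P = 71.25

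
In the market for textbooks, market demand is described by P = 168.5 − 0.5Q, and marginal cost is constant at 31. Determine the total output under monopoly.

Monopoly sets MR = MC: 168.5 − Q = 31 ⇒ Q = 137.5, P = 168.5 − 0.5·137.5 = 99.75.

Q = 137.5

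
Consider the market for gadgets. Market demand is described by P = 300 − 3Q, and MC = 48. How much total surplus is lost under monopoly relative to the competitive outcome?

Under competition P = MC = 48, so Q = (300 − 48)/3 = 84.
The monopolist equates marginal revenue to marginal cost: 300 − 6Q = 48, so Q = 42. From demand, P = 174.
DWL is the triangle between Q = 42 and Q = 84: ½·(84 − 42)·(174 − 48) = 2646.

DWL = 2646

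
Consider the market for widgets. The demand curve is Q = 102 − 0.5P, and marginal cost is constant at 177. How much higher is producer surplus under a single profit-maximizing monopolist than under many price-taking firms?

Inverting demand: P = 204 − 2Q.
Perfect competition: P = MC = 177, so 204 − 2Q = 177 and Q = 13.5.
PS = (177 − 177)·13.5 = 0.
Monopoly sets MR = MC: 204 − 4Q = 177 ⇒ Q = 6.75, P = 204 − 2·6.75 = 190.5.
PS = (190.5 − 177)·6.75 = 91.125.
Change in producer surplus: 91.125 − 0 = 91.125.

Producer surplus rises by 91.125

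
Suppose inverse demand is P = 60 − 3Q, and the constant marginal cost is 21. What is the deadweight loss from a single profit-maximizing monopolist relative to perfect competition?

DWL = 63.375

Under competition P = MC = 21, so Q = (60 − 21)/3 = 13.
Monopoly sets MR = MC: 60 − 6Q = 21 ⇒ Q = 6.5, P = 60 − 3·6.5 = 40.5.
DWL is the triangle between Q = 6.5 and Q = 13: ½·(13 − 6.5)·(40.5 − 21) = 63.375.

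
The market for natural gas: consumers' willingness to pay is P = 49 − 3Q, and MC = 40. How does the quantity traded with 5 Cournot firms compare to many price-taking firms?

Cournot with 5 identical firms: the symmetric best-response condition is 49 − 18q = 40. Each firm produces q = 0.5, total output Q = 2.5, price P = 41.5.
Perfect competition: P = MC = 40, so 49 − 3Q = 40 and Q = 3.

Cournot: Q = 2.5; Competition: Q = 3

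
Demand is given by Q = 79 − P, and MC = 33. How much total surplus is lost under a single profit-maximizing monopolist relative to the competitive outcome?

DWL = 264.5

Inverting demand: P = 79 − Q.
Under competition P = MC = 33, so Q = (79 − 33)/1 = 46.
The monopolist equates marginal revenue to marginal cost: 79 − 2Q = 33, so Q = 23. From demand, P = 56.
DWL is the triangle between Q = 23 and Q = 46: ½·(46 − 23)·(56 − 33) = 264.5.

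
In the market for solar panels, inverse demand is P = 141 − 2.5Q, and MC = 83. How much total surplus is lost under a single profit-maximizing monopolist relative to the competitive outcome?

DWL = 168.2

Under competition P = MC = 83, so Q = (141 − 83)/2.5 = 23.2.
A monopolist chooses Q where MR = MC. MR = 141 − 5Q; setting this equal to 83 gives Q = 11.6 and P = 112.
DWL is the triangle between Q = 11.6 and Q = 23.2: ½·(23.2 − 11.6)·(112 − 83) = 168.2.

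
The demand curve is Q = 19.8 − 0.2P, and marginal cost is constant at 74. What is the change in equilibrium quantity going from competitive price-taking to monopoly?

Equilibrium quantity falls by 2.5

Inverting demand: P = 99 − 5Q.
Perfect competition: P = MC = 74, so 99 − 5Q = 74 and Q = 5.
The monopolist equates marginal revenue to marginal cost: 99 − 10Q = 74, so Q = 2.5. From demand, P = 86.5.
Change in equilibrium quantity: 2.5 − 5 = −2.5.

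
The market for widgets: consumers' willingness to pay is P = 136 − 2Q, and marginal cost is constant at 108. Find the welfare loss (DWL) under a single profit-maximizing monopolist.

Competitive firms price at marginal cost: P = 108, giving Q = 14.
A monopolist chooses Q where MR = MC. MR = 136 − 4Q; setting this equal to 108 gives Q = 7 and P = 122.
DWL is the triangle between Q = 7 and Q = 14: ½·(14 − 7)·(122 − 108) = 49.

DWL = 49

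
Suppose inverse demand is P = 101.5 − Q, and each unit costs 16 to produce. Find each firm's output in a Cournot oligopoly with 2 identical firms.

q_i = 28.5

In a 2-firm Cournot equilibrium, symmetry and the first-order condition give q = (101.5 − 16)/(3) = 28.5. So Q = 57 and P = 44.5.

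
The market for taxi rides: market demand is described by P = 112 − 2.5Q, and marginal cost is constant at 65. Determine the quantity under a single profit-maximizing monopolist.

Q = 9.4

Monopoly sets MR = MC: 112 − 5Q = 65 ⇒ Q = 9.4, P = 112 − 2.5·9.4 = 88.5.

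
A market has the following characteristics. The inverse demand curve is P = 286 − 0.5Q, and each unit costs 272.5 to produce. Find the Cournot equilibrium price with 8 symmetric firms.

Cournot with 8 identical firms: the symmetric best-response condition is 286 − 4.5q = 272.5. Each firm produces q = 3, total output Q = 24, price P = 274.

P = 274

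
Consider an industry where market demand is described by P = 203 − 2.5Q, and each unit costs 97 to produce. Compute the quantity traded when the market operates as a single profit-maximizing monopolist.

Q = 21.2

Monopoly sets MR = MC: 203 − 5Q = 97 ⇒ Q = 21.2, P = 203 − 2.5·21.2 = 150.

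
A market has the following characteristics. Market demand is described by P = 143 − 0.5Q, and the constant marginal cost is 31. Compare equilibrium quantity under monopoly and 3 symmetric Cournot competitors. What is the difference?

Equilibrium quantity rises by 56

A monopolist chooses Q where MR = MC. MR = 143 − Q; setting this equal to 31 gives Q = 112 and P = 87.
With 3 symmetric Cournot firms, each firm's FOC gives 143 − 2q = 31, so q = 56, Q = 3·56 = 168, and P = 59.
Change in equilibrium quantity: 168 − 112 = 56.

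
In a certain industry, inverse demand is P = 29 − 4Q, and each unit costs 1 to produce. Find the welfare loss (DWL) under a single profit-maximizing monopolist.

Competitive firms price at marginal cost: P = 1, giving Q = 7.
The monopolist equates marginal revenue to marginal cost: 29 − 8Q = 1, so Q = 3.5. From demand, P = 15.
DWL is the triangle between Q = 3.5 and Q = 7: ½·(7 − 3.5)·(15 − 1) = 24.5.

DWL = 24.5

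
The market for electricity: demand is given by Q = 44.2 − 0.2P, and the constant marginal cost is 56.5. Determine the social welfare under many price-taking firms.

TS = 2706.025

Inverting demand: P = 221 − 5Q.
Under competition P = MC = 56.5, so Q = (221 − 56.5)/5 = 32.9.
CS = ½·(221 − 56.5)·32.9 = 2706.025; PS = (56.5 − 56.5)·32.9 = 0; TS = 2706.025.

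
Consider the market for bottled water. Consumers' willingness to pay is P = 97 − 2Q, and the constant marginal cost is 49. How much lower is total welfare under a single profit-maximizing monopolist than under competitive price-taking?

Total welfare falls by 144

Perfect competition: P = MC = 49, so 97 − 2Q = 49 and Q = 24.
CS = ½·(97 − 49)·24 = 576; PS = (49 − 49)·24 = 0; TS = 576.
A monopolist chooses Q where MR = MC. MR = 97 − 4Q; setting this equal to 49 gives Q = 12 and P = 73.
CS = ½·(97 − 73)·12 = 144; PS = (73 − 49)·12 = 288; TS = 432.
Change in total welfare: 432 − 576 = −144.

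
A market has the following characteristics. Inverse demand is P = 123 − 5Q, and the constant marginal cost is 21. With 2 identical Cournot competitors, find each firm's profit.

Cournot with 2 identical firms: the symmetric best-response condition is 123 − 15q = 21. Each firm produces q = 6.8, total output Q = 13.6, price P = 55.
Each firm's profit = (55 − 21)·6.8 = 231.2.

π_i = 231.2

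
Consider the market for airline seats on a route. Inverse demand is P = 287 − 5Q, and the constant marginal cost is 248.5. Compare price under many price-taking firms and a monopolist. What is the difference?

Under competition P = MC = 248.5, so Q = (287 − 248.5)/5 = 7.7.
A monopolist chooses Q where MR = MC. MR = 287 − 10Q; setting this equal to 248.5 gives Q = 3.85 and P = 267.75.
Change in price: 267.75 − 248.5 = 19.25.

P rises by 19.25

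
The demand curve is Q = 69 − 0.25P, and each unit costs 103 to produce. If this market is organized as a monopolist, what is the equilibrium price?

P = 189.5

Inverting demand: P = 276 − 4Q.
Monopoly sets MR = MC: 276 − 8Q = 103 ⇒ Q = 21.625, P = 276 − 4·21.625 = 189.5.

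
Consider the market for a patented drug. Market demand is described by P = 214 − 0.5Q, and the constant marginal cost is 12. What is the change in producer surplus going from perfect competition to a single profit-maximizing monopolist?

Under competition P = MC = 12, so Q = (214 − 12)/0.5 = 404.
PS = (12 − 12)·404 = 0.
Monopoly sets MR = MC: 214 − Q = 12 ⇒ Q = 202, P = 214 − 0.5·202 = 113.
PS = (113 − 12)·202 = 20402.
Change in producer surplus: 20402 − 0 = 20402.

Producer surplus rises by 20402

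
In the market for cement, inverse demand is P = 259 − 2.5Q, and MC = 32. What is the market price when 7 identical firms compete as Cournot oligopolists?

Cournot with 7 identical firms: the symmetric best-response condition is 259 − 20q = 32. Each firm produces q = 11.35, total output Q = 79.45, price P = 60.375.

P = 60.375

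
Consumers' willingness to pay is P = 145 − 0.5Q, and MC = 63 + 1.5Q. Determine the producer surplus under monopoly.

PS = 1344.8

Monopoly sets MR = MC: 145 − Q = 63 + 1.5Q ⇒ Q = 32.8, P = 145 − 0.5·32.8 = 128.6.
PS = P·Q − VC(Q) = 128.6·32.8 − (63·32.8 + ½·1.5·32.8²) = 1344.8.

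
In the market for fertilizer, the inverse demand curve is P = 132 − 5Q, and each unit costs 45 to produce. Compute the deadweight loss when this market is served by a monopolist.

DWL = 189.225

Under competition P = MC = 45, so Q = (132 − 45)/5 = 17.4.
The monopolist equates marginal revenue to marginal cost: 132 − 10Q = 45, so Q = 8.7. From demand, P = 88.5.
DWL is the triangle between Q = 8.7 and Q = 17.4: ½·(17.4 − 8.7)·(88.5 − 45) = 189.225.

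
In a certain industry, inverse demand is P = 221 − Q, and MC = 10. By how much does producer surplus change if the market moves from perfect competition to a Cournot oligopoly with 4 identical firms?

Perfect competition: P = MC = 10, so 221 − Q = 10 and Q = 211.
PS = (10 − 10)·211 = 0.
With 4 symmetric Cournot firms, each firm's FOC gives 221 − 5q = 10, so q = 42.2, Q = 4·42.2 = 168.8, and P = 52.2.
PS = (52.2 − 10)·168.8 = 7123.36.
Change in producer surplus: 7123.36 − 0 = 7123.36.

PS rises by 7123.36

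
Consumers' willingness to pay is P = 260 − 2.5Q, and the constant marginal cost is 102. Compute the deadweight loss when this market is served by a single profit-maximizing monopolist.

Perfect competition: P = MC = 102, so 260 − 2.5Q = 102 and Q = 63.2.
A monopolist chooses Q where MR = MC. MR = 260 − 5Q; setting this equal to 102 gives Q = 31.6 and P = 181.
DWL is the triangle between Q = 31.6 and Q = 63.2: ½·(63.2 − 31.6)·(181 − 102) = 1248.2.

DWL = 1248.2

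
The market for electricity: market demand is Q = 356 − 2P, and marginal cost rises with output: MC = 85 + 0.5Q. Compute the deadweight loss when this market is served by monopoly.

DWL = 480.5

Inverting demand: P = 178 − 0.5Q.
Under competition P = MC: 178 − 0.5Q = 85 + 0.5Q ⇒ Q = 93, P = 131.5.
A monopolist chooses Q where MR = MC. MR = 178 − Q; setting this equal to 85 + 0.5Q gives Q = 62 and P = 147.
CS = ½·(178 − 131.5)·93 = 2162.25; PS = (131.5·93 − 85·93 − ½·0.5·93²) = 2162.25; TS = 4324.5.
CS = ½·(178 − 147)·62 = 961; PS = (147·62 − 85·62 − ½·0.5·62²) = 2883; TS = 3844.
DWL = 4324.5 − 3844 = 480.5.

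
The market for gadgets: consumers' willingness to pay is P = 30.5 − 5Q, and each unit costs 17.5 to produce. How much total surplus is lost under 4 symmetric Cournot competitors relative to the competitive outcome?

Perfect competition: P = MC = 17.5, so 30.5 − 5Q = 17.5 and Q = 2.6.
In a 4-firm Cournot equilibrium, symmetry and the first-order condition give q = (30.5 − 17.5)/(25) = 0.52. So Q = 2.08 and P = 20.1.
DWL is the triangle between Q = 2.08 and Q = 2.6: ½·(2.6 − 2.08)·(20.1 − 17.5) = 0.676.

DWL = 0.676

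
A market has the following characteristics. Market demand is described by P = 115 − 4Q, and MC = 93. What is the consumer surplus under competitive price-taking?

Under competition P = MC = 93, so Q = (115 − 93)/4 = 5.5.
CS = ½·(115 − 93)·5.5 = 60.5.

CS = 60.5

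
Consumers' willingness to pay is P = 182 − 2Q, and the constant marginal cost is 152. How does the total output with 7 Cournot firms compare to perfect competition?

Cournot: Q = 13.125; Competition: Q = 15

Cournot with 7 identical firms: the symmetric best-response condition is 182 − 16q = 152. Each firm produces q = 1.875, total output Q = 13.125, price P = 155.75.
Perfect competition: P = MC = 152, so 182 − 2Q = 152 and Q = 15.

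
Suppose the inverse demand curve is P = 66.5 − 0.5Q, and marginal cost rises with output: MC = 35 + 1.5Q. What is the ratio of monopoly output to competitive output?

Q_m/Q_c = 0.8

Monopoly sets MR = MC: 66.5 − Q = 35 + 1.5Q ⇒ Q = 12.6, P = 66.5 − 0.5·12.6 = 60.2.
Competitive equilibrium sets price equal to marginal cost: 66.5 − 0.5Q = 35 + 1.5Q, so Q = 15.75 and P = 58.625.
Ratio Q_m/Q_c = 12.6/15.75 = 0.8.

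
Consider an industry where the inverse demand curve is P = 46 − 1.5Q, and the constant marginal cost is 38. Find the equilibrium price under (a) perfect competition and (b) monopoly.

Competition: P = 38; Monopoly: P = 42

Under competition P = MC = 38, so Q = (46 − 38)/1.5 = 16/3.
Monopoly sets MR = MC: 46 − 3Q = 38 ⇒ Q = 8/3, P = 46 − 1.5·8/3 = 42.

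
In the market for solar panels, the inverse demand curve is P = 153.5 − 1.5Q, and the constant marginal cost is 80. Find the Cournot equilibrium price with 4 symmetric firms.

P = 94.7

Cournot with 4 identical firms: the symmetric best-response condition is 153.5 − 7.5q = 80. Each firm produces q = 9.8, total output Q = 39.2, price P = 94.7.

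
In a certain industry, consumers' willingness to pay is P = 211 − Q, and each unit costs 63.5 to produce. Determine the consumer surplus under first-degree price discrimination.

Under first-degree price discrimination the firm charges each unit its demand price and produces up to where P = MC, i.e. Q = 147.5. Consumer surplus is zero; producer surplus equals total surplus.
CS = 0.

CS = 0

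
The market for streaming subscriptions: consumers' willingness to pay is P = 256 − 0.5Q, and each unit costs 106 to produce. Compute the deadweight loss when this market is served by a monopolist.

Competitive firms price at marginal cost: P = 106, giving Q = 300.
A monopolist chooses Q where MR = MC. MR = 256 − Q; setting this equal to 106 gives Q = 150 and P = 181.
DWL is the triangle between Q = 150 and Q = 300: ½·(300 − 150)·(181 − 106) = 5625.

DWL = 5625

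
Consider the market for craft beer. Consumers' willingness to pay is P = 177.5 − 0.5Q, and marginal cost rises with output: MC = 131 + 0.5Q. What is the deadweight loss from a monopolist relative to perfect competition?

Competitive equilibrium sets price equal to marginal cost: 177.5 − 0.5Q = 131 + 0.5Q, so Q = 46.5 and P = 154.25.
A monopolist chooses Q where MR = MC. MR = 177.5 − Q; setting this equal to 131 + 0.5Q gives Q = 31 and P = 162.
CS = ½·(177.5 − 154.25)·46.5 = 8649/16; PS = (154.25·46.5 − 131·46.5 − ½·0.5·46.5²) = 8649/16; TS = 1081.125.
CS = ½·(177.5 − 162)·31 = 240.25; PS = (162·31 − 131·31 − ½·0.5·31²) = 720.75; TS = 961.
DWL = 1081.125 − 961 = 120.125.

DWL = 120.125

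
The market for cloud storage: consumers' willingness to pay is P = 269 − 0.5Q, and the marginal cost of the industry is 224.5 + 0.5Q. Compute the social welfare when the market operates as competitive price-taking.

TS = 990.125

Under competition P = MC: 269 − 0.5Q = 224.5 + 0.5Q ⇒ Q = 44.5, P = 246.75.
CS = ½·(269 − 246.75)·44.5 = 7921/16; PS = (246.75·44.5 − 224.5·44.5 − ½·0.5·44.5²) = 7921/16; TS = 990.125.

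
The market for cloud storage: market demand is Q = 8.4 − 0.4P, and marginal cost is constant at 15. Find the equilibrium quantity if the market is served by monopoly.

Inverting demand: P = 21 − 2.5Q.
Monopoly sets MR = MC: 21 − 5Q = 15 ⇒ Q = 1.2, P = 21 − 2.5·1.2 = 18.

Q = 1.2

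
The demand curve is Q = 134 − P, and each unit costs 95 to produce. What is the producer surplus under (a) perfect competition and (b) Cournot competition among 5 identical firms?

Competition: PS = 0; Cournot: PS = 211.25

Inverting demand: P = 134 − Q.
Under competition P = MC = 95, so Q = (134 − 95)/1 = 39.
PS = (95 − 95)·39 = 0.
In a 5-firm Cournot equilibrium, symmetry and the first-order condition give q = (134 − 95)/(6) = 6.5. So Q = 32.5 and P = 101.5.
PS = (101.5 − 95)·32.5 = 211.25.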